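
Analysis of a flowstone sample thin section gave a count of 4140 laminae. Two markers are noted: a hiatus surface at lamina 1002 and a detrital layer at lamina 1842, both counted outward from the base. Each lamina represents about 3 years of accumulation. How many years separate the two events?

The two markers are separated by 1842 − 1002 = 840 laminae.
840 laminae at 3 years each span 840 × 3 = 2520 years.

2520 yr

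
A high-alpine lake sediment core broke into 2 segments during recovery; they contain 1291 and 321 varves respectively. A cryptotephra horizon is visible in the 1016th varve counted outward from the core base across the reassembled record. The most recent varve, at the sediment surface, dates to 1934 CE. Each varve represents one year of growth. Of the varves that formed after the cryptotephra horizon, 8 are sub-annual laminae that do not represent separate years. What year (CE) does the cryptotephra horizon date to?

Total varves = 1291 + 321 = 1612.
The cryptotephra horizon sits at varve 1016 from the core base, so 1612 − 1016 = 596 varves formed after it.
596 − 8 false = 588 true varves after the cryptotephra horizon.
1934 − 588 = 1346 CE.

1346 CE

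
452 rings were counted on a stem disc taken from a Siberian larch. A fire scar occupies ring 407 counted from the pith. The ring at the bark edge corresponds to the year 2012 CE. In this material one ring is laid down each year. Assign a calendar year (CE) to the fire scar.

1967 CE

Between ring 407 and the bark edge there are 452 − 407 = 45 rings.
Counting back 45 years from 2012 CE places the fire scar in 2012 − 45 = 1967 CE.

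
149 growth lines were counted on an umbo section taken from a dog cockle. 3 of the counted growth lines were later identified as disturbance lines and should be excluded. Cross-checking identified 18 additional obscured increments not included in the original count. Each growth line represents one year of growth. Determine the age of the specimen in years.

164 yr

True growth line count = 149 − 3 + 18 = 164.
With a one-to-one growth line periodicity this is 164 years.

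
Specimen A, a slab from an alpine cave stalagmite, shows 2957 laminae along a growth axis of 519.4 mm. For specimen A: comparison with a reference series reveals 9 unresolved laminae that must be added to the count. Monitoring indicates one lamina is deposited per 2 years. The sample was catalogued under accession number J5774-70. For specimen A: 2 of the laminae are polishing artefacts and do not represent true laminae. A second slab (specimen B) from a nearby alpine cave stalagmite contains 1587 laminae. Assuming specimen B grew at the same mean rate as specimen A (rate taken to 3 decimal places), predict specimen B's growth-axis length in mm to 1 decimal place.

Specimen A: after corrections the count is 2957 − 2 + 9 = 2964 laminae.
Specimen A: at 2 years per lamina, 2964 × 2 = 5928 years.
A: Mean rate = 519.4 mm / 5928 years ≈ 0.088 mm/yr.
Specimen B: multiplying by 2 years per lamina: 1587 × 2 = 3174 years. B's length ≈ 0.088 × 3174 = 279.3 mm.

279.3 mm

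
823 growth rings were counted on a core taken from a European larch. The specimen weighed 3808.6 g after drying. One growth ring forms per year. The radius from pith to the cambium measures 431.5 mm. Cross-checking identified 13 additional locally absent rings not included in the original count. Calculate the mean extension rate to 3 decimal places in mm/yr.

0.516 mm/yr

After corrections the count is 823 + 13 = 836 growth rings.
Mean rate = 431.5 mm / 836 years ≈ 0.516 mm/yr.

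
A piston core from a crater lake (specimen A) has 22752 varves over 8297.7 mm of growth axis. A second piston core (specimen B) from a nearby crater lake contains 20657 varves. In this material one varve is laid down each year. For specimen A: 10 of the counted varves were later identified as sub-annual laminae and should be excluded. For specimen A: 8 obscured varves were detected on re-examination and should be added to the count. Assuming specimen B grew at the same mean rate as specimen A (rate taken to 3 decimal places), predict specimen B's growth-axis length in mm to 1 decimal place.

7539.8 mm

Specimen A: true varve count = 22752 − 10 + 8 = 22750.
A: Mean rate = 8297.7 mm / 22750 years ≈ 0.365 mm/year.
B's length ≈ 0.365 × 20657 = 7539.8 mm.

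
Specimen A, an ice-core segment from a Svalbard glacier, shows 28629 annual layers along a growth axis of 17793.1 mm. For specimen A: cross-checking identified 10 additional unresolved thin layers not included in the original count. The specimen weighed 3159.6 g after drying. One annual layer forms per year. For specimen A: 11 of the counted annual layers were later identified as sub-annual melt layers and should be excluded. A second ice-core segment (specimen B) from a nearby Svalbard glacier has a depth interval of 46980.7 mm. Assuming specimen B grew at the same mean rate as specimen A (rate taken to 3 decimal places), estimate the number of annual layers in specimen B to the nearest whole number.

75532 annual layers

Specimen A: after corrections the count is 28629 − 11 + 10 = 28628 annual layers.
A: 17793.1 mm over 28628 years gives 17793.1 / 28628 ≈ 0.622 mm/yr.
Specimen B: 46980.7 mm / 0.622 mm per year = 75531.67 years ≈ 75532 annual layers.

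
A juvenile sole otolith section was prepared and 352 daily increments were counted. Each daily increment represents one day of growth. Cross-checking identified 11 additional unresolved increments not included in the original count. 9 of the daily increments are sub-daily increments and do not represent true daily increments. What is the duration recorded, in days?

True daily increment count = 352 − 9 + 11 = 354.
One daily increment per day makes the duration 354 days.

354 days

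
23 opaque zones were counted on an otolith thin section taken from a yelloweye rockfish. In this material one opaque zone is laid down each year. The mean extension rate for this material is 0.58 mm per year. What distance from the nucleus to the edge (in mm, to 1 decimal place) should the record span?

23 years of growth are recorded.
Length ≈ 0.58 × 23 = 13.3 mm.

13.3 mm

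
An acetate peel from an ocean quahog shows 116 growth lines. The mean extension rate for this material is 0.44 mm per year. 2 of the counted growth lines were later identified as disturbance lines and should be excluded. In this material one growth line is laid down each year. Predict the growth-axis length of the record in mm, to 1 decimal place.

50.2 mm

After corrections the count is 116 − 2 = 114 growth lines.
Length ≈ 0.44 × 114 = 50.2 mm.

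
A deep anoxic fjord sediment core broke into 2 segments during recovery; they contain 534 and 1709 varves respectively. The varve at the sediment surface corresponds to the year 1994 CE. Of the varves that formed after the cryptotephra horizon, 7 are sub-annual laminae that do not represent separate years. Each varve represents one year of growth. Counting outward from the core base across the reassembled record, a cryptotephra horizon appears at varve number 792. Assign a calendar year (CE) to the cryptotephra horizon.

550 CE

Total varves = 534 + 1709 = 2243.
Between varve 792 and the sediment surface there are 2243 − 792 = 1451 varves.
Excluding 7 false varves: 1451 − 7 = 1444.
1994 − 1444 = 550 CE.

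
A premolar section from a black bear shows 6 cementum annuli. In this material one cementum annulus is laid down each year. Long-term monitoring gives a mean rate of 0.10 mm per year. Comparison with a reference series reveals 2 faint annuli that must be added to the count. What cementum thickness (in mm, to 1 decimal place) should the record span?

0.8 mm

After corrections the count is 6 + 2 = 8 cementum annuli.
Length ≈ 0.10 × 8 = 0.8 mm.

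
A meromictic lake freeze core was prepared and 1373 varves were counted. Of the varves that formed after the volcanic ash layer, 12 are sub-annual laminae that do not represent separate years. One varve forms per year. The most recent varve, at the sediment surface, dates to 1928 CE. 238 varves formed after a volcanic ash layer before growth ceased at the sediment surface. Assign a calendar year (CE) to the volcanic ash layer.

There are 238 varves younger than the volcanic ash layer.
238 − 12 false = 226 true varves after the volcanic ash layer.
The varve at the sediment surface is 1928 CE, so the volcanic ash layer dates to 1928 − 226 = 1702 CE.

1702 CE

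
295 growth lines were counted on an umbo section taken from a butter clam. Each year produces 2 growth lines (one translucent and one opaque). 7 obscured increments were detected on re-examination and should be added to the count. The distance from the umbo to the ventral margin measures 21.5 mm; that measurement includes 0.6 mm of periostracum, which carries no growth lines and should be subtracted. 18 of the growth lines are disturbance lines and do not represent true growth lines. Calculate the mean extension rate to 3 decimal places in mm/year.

0.147 mm/year

Correcting the raw count gives 295 − 18 + 7 = 284 true growth lines.
284 growth lines at 2 per year is 284 / 2 = 142 years.
The growth record spans 21.5 − 0.6 = 20.9 mm.
Mean rate = 20.9 mm / 142 years ≈ 0.147 mm/year.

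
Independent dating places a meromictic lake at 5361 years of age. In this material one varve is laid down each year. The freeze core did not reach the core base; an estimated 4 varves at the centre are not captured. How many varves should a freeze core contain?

One varve per year gives 5361 varves over 5361 years.
Less the 4 uncaptured varves: 5361 − 4 = 5357.

5357 varves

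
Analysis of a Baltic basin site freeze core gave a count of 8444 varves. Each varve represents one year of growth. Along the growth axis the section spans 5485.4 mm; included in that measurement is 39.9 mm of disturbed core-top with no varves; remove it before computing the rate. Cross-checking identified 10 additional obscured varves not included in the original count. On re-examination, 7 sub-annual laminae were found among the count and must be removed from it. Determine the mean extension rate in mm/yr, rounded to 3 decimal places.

0.645 mm/yr

Correcting the raw count gives 8444 − 7 + 10 = 8447 true varves.
Net length = 5485.4 − 39.9 = 5445.5 mm.
5445.5 mm over 8447 years gives 5445.5 / 8447 ≈ 0.645 mm/yr.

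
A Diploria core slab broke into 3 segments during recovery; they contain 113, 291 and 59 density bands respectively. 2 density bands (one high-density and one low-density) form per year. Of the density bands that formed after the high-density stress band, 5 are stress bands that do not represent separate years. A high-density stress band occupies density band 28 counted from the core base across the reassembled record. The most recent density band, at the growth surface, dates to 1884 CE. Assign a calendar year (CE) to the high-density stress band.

Total density bands = 113 + 291 + 59 = 463.
Between density band 28 and the growth surface there are 463 − 28 = 435 density bands.
Excluding 5 false density bands: 435 − 5 = 430.
Dividing by 2 density bands per year: 430 / 2 = 215 years.
The density band at the growth surface is 1884 CE, so the high-density stress band dates to 1884 − 215 = 1669 CE.

1669 CE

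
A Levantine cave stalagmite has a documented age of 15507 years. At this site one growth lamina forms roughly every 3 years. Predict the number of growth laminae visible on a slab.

5169 growth laminae

Expected growth laminae: 15507 / 3 = 5169.
So 5169 growth laminae should be present.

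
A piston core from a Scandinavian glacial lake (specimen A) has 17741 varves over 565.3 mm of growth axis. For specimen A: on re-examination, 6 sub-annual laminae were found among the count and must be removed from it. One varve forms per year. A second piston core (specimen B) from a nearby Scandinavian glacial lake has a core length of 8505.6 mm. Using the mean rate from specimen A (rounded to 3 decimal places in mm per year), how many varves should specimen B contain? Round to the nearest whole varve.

265800 varves

Specimen A: true varve count = 17741 − 6 = 17735.
A: 565.3 mm over 17735 years gives 565.3 / 17735 ≈ 0.032 mm/year.
For B, 8505.6 / 0.032 = 265800.00 years ≈ 265800 varves.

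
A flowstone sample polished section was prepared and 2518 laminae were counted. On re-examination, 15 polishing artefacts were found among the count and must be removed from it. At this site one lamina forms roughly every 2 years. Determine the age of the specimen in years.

Adjusted count: 2518 − 15 = 2503 laminae.
Multiplying by 2 years per lamina: 2503 × 2 = 5006 years.

5006 yr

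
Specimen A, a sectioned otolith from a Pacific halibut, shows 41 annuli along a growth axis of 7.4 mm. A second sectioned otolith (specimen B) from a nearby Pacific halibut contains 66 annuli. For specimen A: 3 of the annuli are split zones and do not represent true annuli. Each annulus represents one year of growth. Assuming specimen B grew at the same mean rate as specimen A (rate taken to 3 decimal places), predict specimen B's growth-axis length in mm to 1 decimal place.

Specimen A: true annulus count = 41 − 3 = 38.
A: Extension rate ≈ 7.4 / 38 = 0.195 mm/yr.
For B, 0.195 mm/year × 66 years = 12.9 mm.

12.9 mm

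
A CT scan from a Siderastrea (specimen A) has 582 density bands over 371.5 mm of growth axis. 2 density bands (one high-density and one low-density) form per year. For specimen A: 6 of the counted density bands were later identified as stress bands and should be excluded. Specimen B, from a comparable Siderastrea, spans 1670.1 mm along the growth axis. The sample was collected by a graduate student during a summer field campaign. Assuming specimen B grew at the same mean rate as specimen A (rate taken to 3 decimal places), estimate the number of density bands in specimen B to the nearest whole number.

2589 density bands

Specimen A: adjusted count: 582 − 6 = 576 density bands.
Specimen A: 576 density bands at 2 per year is 576 / 2 = 288 years.
A: Extension rate ≈ 371.5 / 288 = 1.290 mm/yr.
B spans 1670.1 / 1.290 = 1294.65 years; at 2 density bands per year that is 1294.65 × 2 ≈ 2589 density bands.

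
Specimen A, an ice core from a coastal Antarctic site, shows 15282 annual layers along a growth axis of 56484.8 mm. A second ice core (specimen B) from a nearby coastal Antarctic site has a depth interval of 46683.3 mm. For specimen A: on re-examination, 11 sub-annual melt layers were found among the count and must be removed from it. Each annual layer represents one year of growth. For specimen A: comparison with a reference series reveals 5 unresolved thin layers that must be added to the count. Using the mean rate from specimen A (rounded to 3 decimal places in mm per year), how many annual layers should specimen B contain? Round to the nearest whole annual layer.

Specimen A: adjusted count: 15282 − 11 + 5 = 15276 annual layers.
A: Extension rate ≈ 56484.8 / 15276 = 3.698 mm/year.
B spans 46683.3 / 3.698 = 12623.93 years ≈ 12624 annual layers.

12624 annual layers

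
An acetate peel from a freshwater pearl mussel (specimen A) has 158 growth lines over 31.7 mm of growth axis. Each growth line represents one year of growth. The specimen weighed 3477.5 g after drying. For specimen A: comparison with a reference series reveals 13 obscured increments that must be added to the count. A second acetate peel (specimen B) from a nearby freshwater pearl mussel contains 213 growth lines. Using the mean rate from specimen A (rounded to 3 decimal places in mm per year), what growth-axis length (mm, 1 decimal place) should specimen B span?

39.4 mm

Specimen A: adjusted count: 158 + 13 = 171 growth lines.
A: Extension rate ≈ 31.7 / 171 = 0.185 mm per year.
Length of B = 0.185 × 213 = 39.4 mm.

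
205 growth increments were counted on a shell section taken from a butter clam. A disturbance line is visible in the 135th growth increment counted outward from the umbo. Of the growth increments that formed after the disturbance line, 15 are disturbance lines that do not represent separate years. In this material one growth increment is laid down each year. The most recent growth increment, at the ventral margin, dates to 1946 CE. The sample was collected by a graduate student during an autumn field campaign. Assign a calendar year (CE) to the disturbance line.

The disturbance line sits at growth increment 135 from the umbo, so 205 − 135 = 70 growth increments formed after it.
Excluding 15 false growth increments: 70 − 15 = 55.
The growth increment at the ventral margin is 1946 CE, so the disturbance line dates to 1946 − 55 = 1891 CE.

1891 CE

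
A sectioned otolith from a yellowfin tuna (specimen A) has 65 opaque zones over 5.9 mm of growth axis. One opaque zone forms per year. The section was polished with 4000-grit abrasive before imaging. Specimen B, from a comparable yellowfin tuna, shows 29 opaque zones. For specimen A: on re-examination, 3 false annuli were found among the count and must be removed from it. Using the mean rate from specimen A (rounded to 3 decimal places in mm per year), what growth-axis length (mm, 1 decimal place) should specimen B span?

2.8 mm

Specimen A: correcting the raw count gives 65 − 3 = 62 true opaque zones.
A: Mean rate = 5.9 mm / 62 years ≈ 0.095 mm per year.
Length of B = 0.095 × 29 = 2.8 mm.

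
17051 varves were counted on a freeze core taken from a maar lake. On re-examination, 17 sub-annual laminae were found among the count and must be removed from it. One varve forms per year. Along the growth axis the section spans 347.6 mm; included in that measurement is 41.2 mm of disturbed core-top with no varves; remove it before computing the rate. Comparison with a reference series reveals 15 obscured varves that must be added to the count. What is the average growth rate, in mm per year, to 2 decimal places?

Correcting the raw count gives 17051 − 17 + 15 = 17049 true varves.
Net length = 347.6 − 41.2 = 306.4 mm.
Extension rate ≈ 306.4 / 17049 = 0.02 mm per year.

0.02 mm per year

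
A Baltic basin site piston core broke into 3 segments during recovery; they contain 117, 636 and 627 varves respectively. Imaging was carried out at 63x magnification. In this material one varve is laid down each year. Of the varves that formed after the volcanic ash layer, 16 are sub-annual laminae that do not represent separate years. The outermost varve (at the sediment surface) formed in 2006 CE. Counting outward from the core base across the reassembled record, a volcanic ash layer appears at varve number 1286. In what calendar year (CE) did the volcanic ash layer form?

Total varves = 117 + 636 + 627 = 1380.
The volcanic ash layer sits at varve 1286 from the core base, so 1380 − 1286 = 94 varves formed after it.
Excluding 16 false varves: 94 − 16 = 78.
The varve at the sediment surface is 2006 CE, so the volcanic ash layer dates to 2006 − 78 = 1928 CE.

1928 CE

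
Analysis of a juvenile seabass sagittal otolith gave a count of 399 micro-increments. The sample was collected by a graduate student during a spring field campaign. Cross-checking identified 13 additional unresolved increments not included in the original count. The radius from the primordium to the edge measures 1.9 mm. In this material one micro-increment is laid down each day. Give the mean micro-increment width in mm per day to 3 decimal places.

0.005 mm per day

True micro-increment count = 399 + 13 = 412.
Extension rate ≈ 1.9 / 412 = 0.005 mm per day.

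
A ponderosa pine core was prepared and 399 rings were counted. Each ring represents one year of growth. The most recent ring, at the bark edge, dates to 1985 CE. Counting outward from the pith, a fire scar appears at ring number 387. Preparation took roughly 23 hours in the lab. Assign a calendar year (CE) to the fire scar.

1973 CE

399 − 387 = 12 rings lie beyond the fire scar toward the bark edge.
1985 − 12 = 1973 CE.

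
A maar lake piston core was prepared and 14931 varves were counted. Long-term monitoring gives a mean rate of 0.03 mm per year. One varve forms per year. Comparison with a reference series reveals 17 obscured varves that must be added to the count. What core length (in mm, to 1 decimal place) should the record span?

Correcting the raw count gives 14931 + 17 = 14948 true varves.
Predicted length = 0.03 mm/year × 14948 years = 448.4 mm.

448.4 mm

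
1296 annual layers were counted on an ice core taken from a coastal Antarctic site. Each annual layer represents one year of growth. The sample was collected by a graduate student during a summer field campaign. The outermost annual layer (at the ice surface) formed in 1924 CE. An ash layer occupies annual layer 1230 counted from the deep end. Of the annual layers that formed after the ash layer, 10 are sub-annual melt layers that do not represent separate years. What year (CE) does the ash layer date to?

1868 CE

The ash layer sits at annual layer 1230 from the deep end, so 1296 − 1230 = 66 annual layers formed after it.
Removing the 10 false annual layers leaves 66 − 10 = 56 true annual layers beyond the ash layer.
Counting back 56 years from 1924 CE places the ash layer in 1924 − 56 = 1868 CE.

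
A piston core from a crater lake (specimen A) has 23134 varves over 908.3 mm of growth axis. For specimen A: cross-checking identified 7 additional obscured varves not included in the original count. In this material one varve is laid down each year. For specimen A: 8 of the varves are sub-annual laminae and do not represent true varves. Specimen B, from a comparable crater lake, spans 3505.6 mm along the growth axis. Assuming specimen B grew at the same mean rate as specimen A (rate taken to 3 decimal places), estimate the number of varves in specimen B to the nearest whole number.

89887 varves

Specimen A: adjusted count: 23134 − 8 + 7 = 23133 varves.
A: 908.3 mm over 23133 years gives 908.3 / 23133 ≈ 0.039 mm/year.
B spans 3505.6 / 0.039 = 89887.18 years ≈ 89887 varves.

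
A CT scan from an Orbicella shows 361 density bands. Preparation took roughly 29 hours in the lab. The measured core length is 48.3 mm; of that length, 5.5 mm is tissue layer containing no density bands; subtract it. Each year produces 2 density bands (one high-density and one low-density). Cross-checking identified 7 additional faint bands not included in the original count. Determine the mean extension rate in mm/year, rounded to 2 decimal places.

0.23 mm/year

After corrections the count is 361 + 7 = 368 density bands.
With 2 density bands per year, 368 / 2 = 184 years.
The growth record spans 48.3 − 5.5 = 42.8 mm.
Mean rate = 42.8 mm / 184 years ≈ 0.23 mm/year.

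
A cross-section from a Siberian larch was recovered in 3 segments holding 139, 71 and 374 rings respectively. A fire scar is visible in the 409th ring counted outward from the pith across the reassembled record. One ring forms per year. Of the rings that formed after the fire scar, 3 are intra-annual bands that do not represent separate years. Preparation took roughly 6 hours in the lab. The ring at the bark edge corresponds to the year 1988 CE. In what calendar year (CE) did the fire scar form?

1816 CE

Total rings = 139 + 71 + 374 = 584.
584 − 409 = 175 rings lie beyond the fire scar toward the bark edge.
175 − 3 false = 172 true rings after the fire scar.
1988 − 172 = 1816 CE.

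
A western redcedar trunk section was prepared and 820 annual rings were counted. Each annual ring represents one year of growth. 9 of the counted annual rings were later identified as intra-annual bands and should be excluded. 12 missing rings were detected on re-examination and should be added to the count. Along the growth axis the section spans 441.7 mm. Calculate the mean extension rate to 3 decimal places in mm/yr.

0.537 mm/yr

True annual ring count = 820 − 9 + 12 = 823.
441.7 mm over 823 years gives 441.7 / 823 ≈ 0.537 mm/yr.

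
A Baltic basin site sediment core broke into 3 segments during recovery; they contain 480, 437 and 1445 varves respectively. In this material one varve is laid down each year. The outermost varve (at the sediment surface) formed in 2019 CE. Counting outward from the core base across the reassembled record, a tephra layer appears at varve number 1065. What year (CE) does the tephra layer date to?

722 CE

Total varves = 480 + 437 + 1445 = 2362.
Between varve 1065 and the sediment surface there are 2362 − 1065 = 1297 varves.
Counting back 1297 years from 2019 CE places the tephra layer in 2019 − 1297 = 722 CE.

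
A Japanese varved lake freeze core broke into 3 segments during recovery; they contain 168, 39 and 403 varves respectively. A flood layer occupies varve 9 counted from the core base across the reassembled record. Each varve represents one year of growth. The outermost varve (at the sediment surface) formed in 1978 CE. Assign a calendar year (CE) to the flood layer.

Total varves = 168 + 39 + 403 = 610.
Between varve 9 and the sediment surface there are 610 − 9 = 601 varves.
Counting back 601 years from 1978 CE places the flood layer in 1978 − 601 = 1377 CE.

1377 CE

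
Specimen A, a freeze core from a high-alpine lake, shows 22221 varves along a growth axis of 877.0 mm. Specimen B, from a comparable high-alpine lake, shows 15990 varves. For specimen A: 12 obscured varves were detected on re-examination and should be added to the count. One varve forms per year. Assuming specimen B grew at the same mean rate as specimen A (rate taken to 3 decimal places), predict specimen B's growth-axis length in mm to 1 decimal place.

623.6 mm

Specimen A: true varve count = 22221 + 12 = 22233.
A: Extension rate ≈ 877.0 / 22233 = 0.039 mm/yr.
For B, 0.039 mm/year × 15990 years = 623.6 mm.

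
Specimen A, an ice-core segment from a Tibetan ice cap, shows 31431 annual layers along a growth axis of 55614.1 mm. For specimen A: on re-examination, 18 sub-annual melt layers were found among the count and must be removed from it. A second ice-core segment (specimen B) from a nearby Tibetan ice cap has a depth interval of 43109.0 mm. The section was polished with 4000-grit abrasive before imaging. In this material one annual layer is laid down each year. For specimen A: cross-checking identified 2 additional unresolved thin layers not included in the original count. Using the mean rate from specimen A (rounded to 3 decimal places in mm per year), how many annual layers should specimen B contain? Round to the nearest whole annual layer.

24355 annual layers

Specimen A: correcting the raw count gives 31431 − 18 + 2 = 31415 true annual layers.
A: Mean rate = 55614.1 mm / 31415 years ≈ 1.770 mm/yr.
Specimen B: 43109.0 mm / 1.770 mm per year = 24355.37 years ≈ 24355 annual layers.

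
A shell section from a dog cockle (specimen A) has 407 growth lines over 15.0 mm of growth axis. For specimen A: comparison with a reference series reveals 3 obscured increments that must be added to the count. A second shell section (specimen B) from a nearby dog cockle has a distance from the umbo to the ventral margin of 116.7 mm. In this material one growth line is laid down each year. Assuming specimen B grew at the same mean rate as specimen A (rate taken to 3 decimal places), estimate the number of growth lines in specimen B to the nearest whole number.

Specimen A: adjusted count: 407 + 3 = 410 growth lines.
A: Mean rate = 15.0 mm / 410 years ≈ 0.037 mm/year.
B spans 116.7 / 0.037 = 3154.05 years ≈ 3154 growth lines.

3154 growth lines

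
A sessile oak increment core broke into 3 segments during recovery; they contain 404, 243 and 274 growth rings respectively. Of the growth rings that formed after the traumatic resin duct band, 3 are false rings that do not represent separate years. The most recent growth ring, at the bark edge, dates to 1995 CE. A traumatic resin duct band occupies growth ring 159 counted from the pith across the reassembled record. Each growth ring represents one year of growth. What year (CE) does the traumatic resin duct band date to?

1236 CE

Total growth rings = 404 + 243 + 274 = 921.
The traumatic resin duct band sits at growth ring 159 from the pith, so 921 − 159 = 762 growth rings formed after it.
Excluding 3 false growth rings: 762 − 3 = 759.
The growth ring at the bark edge is 1995 CE, so the traumatic resin duct band dates to 1995 − 759 = 1236 CE.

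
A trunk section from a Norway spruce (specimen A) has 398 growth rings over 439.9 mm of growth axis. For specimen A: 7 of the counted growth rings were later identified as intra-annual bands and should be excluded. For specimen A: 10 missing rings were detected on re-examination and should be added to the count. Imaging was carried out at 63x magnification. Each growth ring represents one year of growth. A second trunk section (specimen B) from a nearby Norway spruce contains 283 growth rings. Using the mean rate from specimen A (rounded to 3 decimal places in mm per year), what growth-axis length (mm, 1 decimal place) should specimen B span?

310.5 mm

Specimen A: after corrections the count is 398 − 7 + 10 = 401 growth rings.
A: Extension rate ≈ 439.9 / 401 = 1.097 mm/year.
B's length ≈ 1.097 × 283 = 310.5 mm.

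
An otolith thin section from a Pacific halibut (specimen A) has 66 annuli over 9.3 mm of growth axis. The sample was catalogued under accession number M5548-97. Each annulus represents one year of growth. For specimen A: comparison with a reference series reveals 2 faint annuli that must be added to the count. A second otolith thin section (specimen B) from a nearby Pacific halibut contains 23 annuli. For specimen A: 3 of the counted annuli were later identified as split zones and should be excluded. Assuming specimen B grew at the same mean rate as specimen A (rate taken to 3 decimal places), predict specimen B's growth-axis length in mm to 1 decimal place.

3.3 mm

Specimen A: after corrections the count is 66 − 3 + 2 = 65 annuli.
A: Extension rate ≈ 9.3 / 65 = 0.143 mm/yr.
For B, 0.143 mm/year × 23 years = 3.3 mm.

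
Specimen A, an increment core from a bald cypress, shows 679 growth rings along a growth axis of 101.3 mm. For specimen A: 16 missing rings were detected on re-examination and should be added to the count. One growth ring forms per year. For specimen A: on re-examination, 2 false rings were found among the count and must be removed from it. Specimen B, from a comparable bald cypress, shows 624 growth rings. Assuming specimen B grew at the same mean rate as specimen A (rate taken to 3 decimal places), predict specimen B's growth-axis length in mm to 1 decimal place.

91.1 mm

Specimen A: adjusted count: 679 − 2 + 16 = 693 growth rings.
A: 101.3 mm over 693 years gives 101.3 / 693 ≈ 0.146 mm/year.
Length of B = 0.146 × 624 = 91.1 mm.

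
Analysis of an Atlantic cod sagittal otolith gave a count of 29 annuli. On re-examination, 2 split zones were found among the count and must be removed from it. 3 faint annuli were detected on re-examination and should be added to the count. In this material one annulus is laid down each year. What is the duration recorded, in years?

30 years

True annulus count = 29 − 2 + 3 = 30.
At one annulus per year, that is 30 years.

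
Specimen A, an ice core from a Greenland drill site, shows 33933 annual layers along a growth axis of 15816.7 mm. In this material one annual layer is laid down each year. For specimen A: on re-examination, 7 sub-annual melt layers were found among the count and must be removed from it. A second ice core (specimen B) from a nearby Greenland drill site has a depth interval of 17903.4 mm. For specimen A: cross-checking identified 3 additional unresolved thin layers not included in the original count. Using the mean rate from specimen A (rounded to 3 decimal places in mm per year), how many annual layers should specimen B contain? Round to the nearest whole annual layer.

Specimen A: after corrections the count is 33933 − 7 + 3 = 33929 annual layers.
A: Extension rate ≈ 15816.7 / 33929 = 0.466 mm per year.
B spans 17903.4 / 0.466 = 38419.31 years ≈ 38419 annual layers.

38419 annual layers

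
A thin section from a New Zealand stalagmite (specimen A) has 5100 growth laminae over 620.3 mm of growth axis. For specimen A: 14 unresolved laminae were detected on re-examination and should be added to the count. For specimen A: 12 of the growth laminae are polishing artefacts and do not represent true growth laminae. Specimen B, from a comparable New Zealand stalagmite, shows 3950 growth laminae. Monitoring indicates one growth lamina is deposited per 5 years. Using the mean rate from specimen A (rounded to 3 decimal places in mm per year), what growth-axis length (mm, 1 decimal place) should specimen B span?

Specimen A: true growth lamina count = 5100 − 12 + 14 = 5102.
Specimen A: at 5 years per growth lamina, 5102 × 5 = 25510 years.
A: Extension rate ≈ 620.3 / 25510 = 0.024 mm/year.
Specimen B: multiplying by 5 years per growth lamina: 3950 × 5 = 19750 years. B's length ≈ 0.024 × 19750 = 474.0 mm.

474.0 mm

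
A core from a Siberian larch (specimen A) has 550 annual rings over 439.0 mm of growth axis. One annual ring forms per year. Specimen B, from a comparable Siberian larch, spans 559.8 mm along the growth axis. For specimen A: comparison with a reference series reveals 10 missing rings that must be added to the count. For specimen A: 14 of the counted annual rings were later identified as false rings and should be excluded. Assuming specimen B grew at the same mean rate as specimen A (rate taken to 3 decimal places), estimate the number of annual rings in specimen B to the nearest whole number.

Specimen A: correcting the raw count gives 550 − 14 + 10 = 546 true annual rings.
A: Mean rate = 439.0 mm / 546 years ≈ 0.804 mm per year.
For B, 559.8 / 0.804 = 696.27 years ≈ 696 annual rings.

696 annual rings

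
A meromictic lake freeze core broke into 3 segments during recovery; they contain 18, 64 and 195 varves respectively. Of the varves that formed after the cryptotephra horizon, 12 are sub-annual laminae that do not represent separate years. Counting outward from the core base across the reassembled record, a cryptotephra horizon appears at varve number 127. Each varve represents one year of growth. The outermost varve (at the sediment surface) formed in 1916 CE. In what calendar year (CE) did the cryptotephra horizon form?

1778 CE

Total varves = 18 + 64 + 195 = 277.
The cryptotephra horizon sits at varve 127 from the core base, so 277 − 127 = 150 varves formed after it.
Removing the 12 false varves leaves 150 − 12 = 138 true varves beyond the cryptotephra horizon.
The varve at the sediment surface is 1916 CE, so the cryptotephra horizon dates to 1916 − 138 = 1778 CE.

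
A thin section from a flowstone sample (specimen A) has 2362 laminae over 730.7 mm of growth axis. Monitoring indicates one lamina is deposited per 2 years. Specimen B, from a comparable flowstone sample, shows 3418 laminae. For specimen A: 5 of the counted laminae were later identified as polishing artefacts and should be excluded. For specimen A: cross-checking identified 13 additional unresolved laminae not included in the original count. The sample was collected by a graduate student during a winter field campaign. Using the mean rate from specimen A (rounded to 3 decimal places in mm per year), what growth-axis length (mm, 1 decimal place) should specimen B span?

1052.7 mm

Specimen A: correcting the raw count gives 2362 − 5 + 13 = 2370 true laminae.
Specimen A: at 2 years per lamina, 2370 × 2 = 4740 years.
A: 730.7 mm over 4740 years gives 730.7 / 4740 ≈ 0.154 mm/year.
Specimen B: multiplying by 2 years per lamina: 3418 × 2 = 6836 years. For B, 0.154 mm/year × 6836 years = 1052.7 mm.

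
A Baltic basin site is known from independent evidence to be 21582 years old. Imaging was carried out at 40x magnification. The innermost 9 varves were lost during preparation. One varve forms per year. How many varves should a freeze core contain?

21573 varves

Expected varves over 21582 years: 21582.
Subtracting the 9 varves not captured gives 21582 − 9 = 21573 varves in the record.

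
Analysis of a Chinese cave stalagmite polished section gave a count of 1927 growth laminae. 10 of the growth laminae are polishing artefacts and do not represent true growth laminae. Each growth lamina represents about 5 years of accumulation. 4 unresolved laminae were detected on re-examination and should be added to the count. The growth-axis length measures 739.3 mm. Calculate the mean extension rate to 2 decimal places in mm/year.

0.08 mm/year

Correcting the raw count gives 1927 − 10 + 4 = 1921 true growth laminae.
Multiplying by 5 years per growth lamina: 1921 × 5 = 9605 years.
Extension rate ≈ 739.3 / 9605 = 0.08 mm/year.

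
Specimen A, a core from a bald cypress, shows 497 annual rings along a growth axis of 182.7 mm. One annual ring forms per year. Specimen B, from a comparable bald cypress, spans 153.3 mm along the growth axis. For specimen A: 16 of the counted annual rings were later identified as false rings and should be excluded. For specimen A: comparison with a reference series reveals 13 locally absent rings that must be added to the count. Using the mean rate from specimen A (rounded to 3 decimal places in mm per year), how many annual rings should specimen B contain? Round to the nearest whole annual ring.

Specimen A: after corrections the count is 497 − 16 + 13 = 494 annual rings.
A: Mean rate = 182.7 mm / 494 years ≈ 0.370 mm/yr.
B spans 153.3 / 0.370 = 414.32 years ≈ 414 annual rings.

414 annual rings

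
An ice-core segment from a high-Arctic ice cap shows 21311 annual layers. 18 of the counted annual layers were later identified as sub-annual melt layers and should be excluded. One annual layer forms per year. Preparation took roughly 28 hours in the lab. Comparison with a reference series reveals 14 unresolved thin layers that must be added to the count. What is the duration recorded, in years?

21307 yr

True annual layer count = 21311 − 18 + 14 = 21307.
With a one-to-one annual layer periodicity this is 21307 years.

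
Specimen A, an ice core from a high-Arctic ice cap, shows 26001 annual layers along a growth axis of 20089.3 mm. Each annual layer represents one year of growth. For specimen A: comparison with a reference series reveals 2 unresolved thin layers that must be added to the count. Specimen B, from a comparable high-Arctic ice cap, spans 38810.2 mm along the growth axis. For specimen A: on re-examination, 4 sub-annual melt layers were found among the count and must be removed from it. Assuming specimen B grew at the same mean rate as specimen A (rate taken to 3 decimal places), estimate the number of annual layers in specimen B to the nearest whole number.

50207 annual layers

Specimen A: correcting the raw count gives 26001 − 4 + 2 = 25999 true annual layers.
A: Mean rate = 20089.3 mm / 25999 years ≈ 0.773 mm per year.
B spans 38810.2 / 0.773 = 50207.24 years ≈ 50207 annual layers.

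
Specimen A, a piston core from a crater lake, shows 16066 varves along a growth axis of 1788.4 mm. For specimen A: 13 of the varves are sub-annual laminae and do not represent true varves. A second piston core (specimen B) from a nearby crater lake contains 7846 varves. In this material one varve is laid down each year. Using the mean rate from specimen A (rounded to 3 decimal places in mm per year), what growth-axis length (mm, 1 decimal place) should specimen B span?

Specimen A: after corrections the count is 16066 − 13 = 16053 varves.
A: Extension rate ≈ 1788.4 / 16053 = 0.111 mm per year.
Length of B = 0.111 × 7846 = 870.9 mm.

870.9 mm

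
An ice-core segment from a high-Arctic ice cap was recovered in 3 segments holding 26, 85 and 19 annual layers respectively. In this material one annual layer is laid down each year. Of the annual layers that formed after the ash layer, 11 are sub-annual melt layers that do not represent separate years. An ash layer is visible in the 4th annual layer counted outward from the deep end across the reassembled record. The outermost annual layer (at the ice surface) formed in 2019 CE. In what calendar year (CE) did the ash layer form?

Total annual layers = 26 + 85 + 19 = 130.
Between annual layer 4 and the ice surface there are 130 − 4 = 126 annual layers.
Excluding 11 false annual layers: 126 − 11 = 115.
Counting back 115 years from 2019 CE places the ash layer in 2019 − 115 = 1904 CE.

1904 CE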